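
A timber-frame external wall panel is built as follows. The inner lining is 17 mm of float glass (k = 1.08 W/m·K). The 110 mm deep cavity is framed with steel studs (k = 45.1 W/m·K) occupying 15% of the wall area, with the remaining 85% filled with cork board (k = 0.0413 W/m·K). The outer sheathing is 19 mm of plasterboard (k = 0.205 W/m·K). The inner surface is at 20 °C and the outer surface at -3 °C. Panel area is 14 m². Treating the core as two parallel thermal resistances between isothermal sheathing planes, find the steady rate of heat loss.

Q ≈ 2580 W

Sheathing layers in series; stud and cavity paths in parallel between them.
R_inner = 0.017/(1.08×14) = 0.001124 K/W
R_stud  = 0.11/(45.1×0.15×14) = 0.001161 K/W
R_cav   = 0.11/(0.0413×0.85×14) = 0.2238 K/W
1/R_core = 1/R_stud + 1/R_cav → R_core = 0.001155 K/W
R_outer = 0.019/(0.205×14) = 0.00662 K/W
R_total = 0.0089 K/W
Q = ΔT/R_total = 23/0.0089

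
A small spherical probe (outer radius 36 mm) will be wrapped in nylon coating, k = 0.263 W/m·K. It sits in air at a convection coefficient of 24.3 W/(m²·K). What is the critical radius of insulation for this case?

r_cr ≈ 21.6 mm

For a sphere r_cr = 2k/h = 2×0.263/24.3
r_cr = 21.6 mm; since the bare radius (36 mm) is above r_cr, any added insulation will reduce heat loss.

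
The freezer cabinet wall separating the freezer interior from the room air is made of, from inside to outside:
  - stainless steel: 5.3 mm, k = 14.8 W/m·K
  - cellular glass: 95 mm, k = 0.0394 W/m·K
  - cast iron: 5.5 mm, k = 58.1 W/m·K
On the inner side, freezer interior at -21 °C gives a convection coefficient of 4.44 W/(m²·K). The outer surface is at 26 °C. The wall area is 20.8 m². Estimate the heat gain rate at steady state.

Q ≈ 371 W

Model the wall as resistances in series:
R_inner film = 1/(h_i·A) = 1/(4.44×20.8) = 0.01083 K/W
R_stainless steel = L/(kA) = 0.0053/(14.8×20.8) = 1.722×10^-5 K/W
R_cellular glass = L/(kA) = 0.095/(0.0394×20.8) = 0.1159 K/W
R_cast iron = L/(kA) = 0.0055/(58.1×20.8) = 4.551×10^-6 K/W
R_total = 0.1268 K/W
Q = ΔT / R_total = 47 / 0.1268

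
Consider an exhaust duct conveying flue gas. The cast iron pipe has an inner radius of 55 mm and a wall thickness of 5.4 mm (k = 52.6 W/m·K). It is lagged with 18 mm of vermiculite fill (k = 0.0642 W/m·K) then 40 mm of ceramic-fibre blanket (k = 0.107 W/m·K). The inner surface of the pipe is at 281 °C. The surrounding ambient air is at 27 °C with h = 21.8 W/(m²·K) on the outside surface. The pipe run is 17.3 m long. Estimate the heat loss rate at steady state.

Q ≈ 3320 W

Per-layer cylindrical resistances, series-summed:
R_cast iron pipe wall = ln(60.4/55)/(2π×52.6×17.3) = 1.638×10^-5 K/W
R_vermiculite fill = ln(78.4/60.4)/(2π×0.0642×17.3) = 0.03738 K/W
R_ceramic-fibre blanket = ln(118.4/78.4)/(2π×0.107×17.3) = 0.03544 K/W
R_outer film = 1/(h_o·2πr_oL) = 1/(21.8×2π×0.1184×17.3) = 0.003564 K/W
R_total = 0.0764 K/W
Q = ΔT/R_total = 254/0.0764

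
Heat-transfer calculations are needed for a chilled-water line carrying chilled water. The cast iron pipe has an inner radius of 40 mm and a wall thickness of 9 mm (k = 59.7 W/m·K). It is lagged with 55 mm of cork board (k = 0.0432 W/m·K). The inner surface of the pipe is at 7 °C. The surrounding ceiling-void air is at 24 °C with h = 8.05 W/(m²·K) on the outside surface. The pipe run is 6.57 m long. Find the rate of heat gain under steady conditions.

Radial resistances (cylindrical: R_cond = ln(r_o/r_i)/(2πkL), R_conv = 1/(h·2πrL)):
R_cast iron pipe wall = ln(49/40)/(2π×59.7×6.57) = 8.235×10^-5 K/W
R_cork board = ln(104/49)/(2π×0.0432×6.57) = 0.422 K/W
R_outer film = 1/(h_o·2πr_oL) = 1/(8.05×2π×0.104×6.57) = 0.02894 K/W
R_total = 0.451 K/W
Q = ΔT/R_total = 17/0.451

Q ≈ 37.7 W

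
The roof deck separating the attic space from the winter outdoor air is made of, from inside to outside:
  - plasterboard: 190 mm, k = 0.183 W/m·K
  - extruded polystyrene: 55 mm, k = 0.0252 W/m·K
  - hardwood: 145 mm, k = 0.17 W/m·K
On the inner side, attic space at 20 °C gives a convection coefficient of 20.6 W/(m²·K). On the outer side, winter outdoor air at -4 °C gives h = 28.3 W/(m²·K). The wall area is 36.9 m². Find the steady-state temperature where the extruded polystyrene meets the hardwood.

Treating each layer as a thermal resistance in series:
R_inner film = 1/(h_i·A) = 1/(20.6×36.9) = 0.001316 K/W
R_plasterboard = L/(kA) = 0.19/(0.183×36.9) = 0.02814 K/W
R_extruded polystyrene = L/(kA) = 0.055/(0.0252×36.9) = 0.05915 K/W
R_hardwood = L/(kA) = 0.145/(0.17×36.9) = 0.02311 K/W
R_outer film = 1/(h_o·A) = 1/(28.3×36.9) = 9.576×10^-4 K/W
R_total = 0.1127 K/W;  Q = ΔT/R_total = 24/0.1127 = 213 W
T_interface = T_inner − Q·ΣR(inner→interface) = 20 − 213×0.0886

T ≈ 1.13 °C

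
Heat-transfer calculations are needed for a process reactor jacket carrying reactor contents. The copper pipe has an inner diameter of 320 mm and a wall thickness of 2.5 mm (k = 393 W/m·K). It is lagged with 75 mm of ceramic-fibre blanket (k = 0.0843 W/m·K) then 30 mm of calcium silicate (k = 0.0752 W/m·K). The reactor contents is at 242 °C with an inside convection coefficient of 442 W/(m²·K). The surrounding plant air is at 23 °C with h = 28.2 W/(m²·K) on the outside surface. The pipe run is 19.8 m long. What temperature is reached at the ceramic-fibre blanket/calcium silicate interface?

T ≈ 83.3 °C

Radial resistances (cylindrical: R_cond = ln(r_o/r_i)/(2πkL), R_conv = 1/(h·2πrL)):
R_inner film = 1/(h_i·2πr₁L) = 1/(442×2π×0.16×19.8) = 1.137×10^-4 K/W
R_copper pipe wall = ln(162.5/160)/(2π×393×19.8) = 3.171×10^-7 K/W
R_ceramic-fibre blanket = ln(237.5/162.5)/(2π×0.0843×19.8) = 0.03618 K/W
R_calcium silicate = ln(267.5/237.5)/(2π×0.0752×19.8) = 0.01271 K/W
R_outer film = 1/(h_o·2πr_oL) = 1/(28.2×2π×0.2675×19.8) = 0.001066 K/W
R_total = 0.05008 K/W
Q = ΔT/R_total = 219/0.05008
Q = 4370 W
T_interface = T_inner − Q·ΣR(inner→interface) = 242 − 4370×0.0363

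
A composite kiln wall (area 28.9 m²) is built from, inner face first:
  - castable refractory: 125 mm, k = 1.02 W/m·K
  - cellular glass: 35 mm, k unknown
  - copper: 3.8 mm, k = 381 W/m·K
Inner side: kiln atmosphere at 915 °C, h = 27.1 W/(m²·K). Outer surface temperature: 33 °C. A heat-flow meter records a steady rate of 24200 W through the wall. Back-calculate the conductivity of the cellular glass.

k ≈ 0.0392 W/(m·K)

Series thermal resistances:
R_inner film = 1/(h_i·A) = 1/(27.1×28.9) = 0.001277 K/W
R_castable refractory = L/(kA) = 0.125/(1.02×28.9) = 0.00424 K/W
R_copper = L/(kA) = 0.0038/(381×28.9) = 3.451×10^-7 K/W
Sum of known resistances R_other = 0.005518 K/W
Total R = ΔT/Q = 882/24200 = 0.03645 K/W
R_cellular glass = R_total − R_other = 0.03093 K/W
k = L/(R·A) = 0.035/(0.03093×28.9)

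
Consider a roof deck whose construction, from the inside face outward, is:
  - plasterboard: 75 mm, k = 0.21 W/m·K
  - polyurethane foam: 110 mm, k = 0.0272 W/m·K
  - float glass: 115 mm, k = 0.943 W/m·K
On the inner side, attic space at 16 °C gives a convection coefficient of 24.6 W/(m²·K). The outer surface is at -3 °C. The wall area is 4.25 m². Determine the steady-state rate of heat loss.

Series thermal resistances:
R_inner film = 1/(h_i·A) = 1/(24.6×4.25) = 0.009565 K/W
R_plasterboard = L/(kA) = 0.075/(0.21×4.25) = 0.08403 K/W
R_polyurethane foam = L/(kA) = 0.11/(0.0272×4.25) = 0.9516 K/W
R_float glass = L/(kA) = 0.115/(0.943×4.25) = 0.02869 K/W
R_total = 1.074 K/W
Q = ΔT / R_total = 19 / 1.074

Q ≈ 17.7 W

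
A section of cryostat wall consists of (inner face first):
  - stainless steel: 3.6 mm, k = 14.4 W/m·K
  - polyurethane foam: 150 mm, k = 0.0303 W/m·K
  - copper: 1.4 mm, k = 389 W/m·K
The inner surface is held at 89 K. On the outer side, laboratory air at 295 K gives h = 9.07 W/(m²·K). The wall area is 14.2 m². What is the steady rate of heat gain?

Q ≈ 578 W

Thermal resistances in series:
R_stainless steel = L/(kA) = 0.0036/(14.4×14.2) = 1.761×10^-5 K/W
R_polyurethane foam = L/(kA) = 0.15/(0.0303×14.2) = 0.3486 K/W
R_copper = L/(kA) = 0.0014/(389×14.2) = 2.534×10^-7 K/W
R_outer film = 1/(h_o·A) = 1/(9.07×14.2) = 0.007764 K/W
R_total = 0.3564 K/W
Q = ΔT / R_total = 206 / 0.3564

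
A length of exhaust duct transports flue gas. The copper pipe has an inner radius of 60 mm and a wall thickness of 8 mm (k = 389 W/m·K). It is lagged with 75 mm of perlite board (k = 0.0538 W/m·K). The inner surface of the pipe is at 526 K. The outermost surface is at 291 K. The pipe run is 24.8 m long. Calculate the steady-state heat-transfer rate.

Q ≈ 2650 W

Per-layer cylindrical resistances, series-summed:
R_copper pipe wall = ln(68/60)/(2π×389×24.8) = 2.065×10^-6 K/W
R_perlite board = ln(143/68)/(2π×0.0538×24.8) = 0.08867 K/W
R_total = 0.08867 K/W
Q = ΔT/R_total = 235/0.08867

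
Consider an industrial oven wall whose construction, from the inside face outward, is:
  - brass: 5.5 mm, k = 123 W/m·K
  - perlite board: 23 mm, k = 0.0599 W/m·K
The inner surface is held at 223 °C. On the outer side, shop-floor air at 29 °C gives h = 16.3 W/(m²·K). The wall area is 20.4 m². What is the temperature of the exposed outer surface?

Model the wall as resistances in series:
R_brass = L/(kA) = 0.0055/(123×20.4) = 2.192×10^-6 K/W
R_perlite board = L/(kA) = 0.023/(0.0599×20.4) = 0.01882 K/W
R_outer film = 1/(h_o·A) = 1/(16.3×20.4) = 0.003007 K/W
R_total = 0.02183 K/W;  Q = ΔT/R_total = 194/0.02183 = 8886 W
T_interface = T_inner − Q·ΣR(inner→interface) = 223 − 8890×0.01882

T ≈ 55.7 °C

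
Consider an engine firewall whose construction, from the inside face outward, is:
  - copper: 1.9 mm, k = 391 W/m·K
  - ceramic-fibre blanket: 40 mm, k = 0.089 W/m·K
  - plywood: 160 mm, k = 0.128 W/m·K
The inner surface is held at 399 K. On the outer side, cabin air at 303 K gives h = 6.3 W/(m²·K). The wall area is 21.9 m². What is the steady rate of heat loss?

Q ≈ 1130 W

Series thermal resistances:
R_copper = L/(kA) = 0.0019/(391×21.9) = 2.219×10^-7 K/W
R_ceramic-fibre blanket = L/(kA) = 0.04/(0.089×21.9) = 0.02052 K/W
R_plywood = L/(kA) = 0.16/(0.128×21.9) = 0.05708 K/W
R_outer film = 1/(h_o·A) = 1/(6.3×21.9) = 0.007248 K/W
R_total = 0.08485 K/W
Q = ΔT / R_total = 96 / 0.08485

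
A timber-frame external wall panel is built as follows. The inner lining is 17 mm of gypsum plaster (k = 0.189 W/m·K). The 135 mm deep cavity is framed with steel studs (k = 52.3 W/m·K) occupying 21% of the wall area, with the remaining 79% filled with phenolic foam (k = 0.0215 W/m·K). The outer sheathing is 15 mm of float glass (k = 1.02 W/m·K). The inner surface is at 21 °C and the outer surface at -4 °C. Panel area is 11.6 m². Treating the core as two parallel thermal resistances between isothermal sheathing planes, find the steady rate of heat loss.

Sheathing layers in series; stud and cavity paths in parallel between them.
R_inner = 0.017/(0.189×11.6) = 0.007754 K/W
R_stud  = 0.135/(52.3×0.21×11.6) = 0.00106 K/W
R_cav   = 0.135/(0.0215×0.79×11.6) = 0.6852 K/W
1/R_core = 1/R_stud + 1/R_cav → R_core = 0.001058 K/W
R_outer = 0.015/(1.02×11.6) = 0.001268 K/W
R_total = 0.01008 K/W
Q = ΔT/R_total = 25/0.01008

Q ≈ 2480 W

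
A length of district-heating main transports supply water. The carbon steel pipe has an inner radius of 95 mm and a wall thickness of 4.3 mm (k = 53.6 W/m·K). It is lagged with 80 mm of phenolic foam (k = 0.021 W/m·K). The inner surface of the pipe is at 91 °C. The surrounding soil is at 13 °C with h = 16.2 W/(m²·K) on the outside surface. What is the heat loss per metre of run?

q′ ≈ 17.2 W/m

For a radial system each layer contributes R = ln(r_out/r_in)/(2πkL); films add R = 1/(hA).
R_carbon steel pipe wall = ln(99.3/95)/(2π×53.6×1) = 1.314×10^-4 K/W
R_phenolic foam = ln(179.3/99.3)/(2π×0.021×1) = 4.478 K/W
R_outer film = 1/(h_o·2πr_oL) = 1/(16.2×2π×0.1793×1) = 0.05479 K/W
R_total = 4.533 K/W
Q = ΔT/R_total = 78/4.533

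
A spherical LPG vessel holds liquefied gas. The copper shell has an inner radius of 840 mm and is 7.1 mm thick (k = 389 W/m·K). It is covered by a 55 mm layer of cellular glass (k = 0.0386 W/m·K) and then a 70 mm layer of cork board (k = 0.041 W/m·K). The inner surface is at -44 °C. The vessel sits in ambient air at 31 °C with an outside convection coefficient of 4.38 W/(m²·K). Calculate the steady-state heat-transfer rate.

Spherical conduction: R = (1/r_in − 1/r_out)/(4πk) per layer; series-sum.
R_copper shell = (1/0.84 − 1/0.8471)/(4π×389) = 2.041×10^-6 K/W
R_cellular glass = (1/0.8471 − 1/0.9021)/(4π×0.0386) = 0.1484 K/W
R_cork board = (1/0.9021 − 1/0.9721)/(4π×0.041) = 0.1549 K/W
R_outer film = 1/(h·4πr_o²) = 1/(4.38×4π×0.9721²) = 0.01923 K/W
R_total = 0.3225 K/W
Q = ΔT/R_total = 75/0.3225

Q ≈ 233 W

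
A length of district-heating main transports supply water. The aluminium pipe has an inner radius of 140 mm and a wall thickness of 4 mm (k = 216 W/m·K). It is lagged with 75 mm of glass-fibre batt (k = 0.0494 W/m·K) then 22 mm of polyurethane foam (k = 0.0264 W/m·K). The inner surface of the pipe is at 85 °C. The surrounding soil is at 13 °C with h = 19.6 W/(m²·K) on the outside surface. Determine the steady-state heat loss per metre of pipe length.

For a radial system each layer contributes R = ln(r_out/r_in)/(2πkL); films add R = 1/(hA).
R_aluminium pipe wall = ln(144/140)/(2π×216×1) = 2.076×10^-5 K/W
R_glass-fibre batt = ln(219/144)/(2π×0.0494×1) = 1.351 K/W
R_polyurethane foam = ln(241/219)/(2π×0.0264×1) = 0.5771 K/W
R_outer film = 1/(h_o·2πr_oL) = 1/(19.6×2π×0.241×1) = 0.03369 K/W
R_total = 1.962 K/W
Q = ΔT/R_total = 72/1.962

q′ ≈ 36.7 W/m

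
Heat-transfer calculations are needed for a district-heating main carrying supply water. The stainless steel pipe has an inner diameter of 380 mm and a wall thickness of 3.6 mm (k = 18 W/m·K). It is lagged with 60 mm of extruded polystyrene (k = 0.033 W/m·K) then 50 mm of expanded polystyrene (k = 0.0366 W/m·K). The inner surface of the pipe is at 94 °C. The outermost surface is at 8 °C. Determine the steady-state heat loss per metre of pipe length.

q′ ≈ 41.3 W/m

For a radial system each layer contributes R = ln(r_out/r_in)/(2πkL); films add R = 1/(hA).
R_stainless steel pipe wall = ln(193.6/190)/(2π×18×1) = 1.66×10^-4 K/W
R_extruded polystyrene = ln(253.6/193.6)/(2π×0.033×1) = 1.302 K/W
R_expanded polystyrene = ln(303.6/253.6)/(2π×0.0366×1) = 0.7825 K/W
R_total = 2.085 K/W
Q = ΔT/R_total = 86/2.085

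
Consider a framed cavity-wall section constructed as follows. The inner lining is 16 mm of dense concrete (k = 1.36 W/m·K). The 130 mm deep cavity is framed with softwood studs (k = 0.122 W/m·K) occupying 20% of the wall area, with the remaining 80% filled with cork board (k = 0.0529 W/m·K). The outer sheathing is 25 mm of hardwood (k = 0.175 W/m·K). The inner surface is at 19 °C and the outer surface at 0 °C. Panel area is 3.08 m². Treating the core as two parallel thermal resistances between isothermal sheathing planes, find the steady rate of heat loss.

Q ≈ 27.8 W

Sheathing layers in series; stud and cavity paths in parallel between them.
R_inner = 0.016/(1.36×3.08) = 0.00382 K/W
R_stud  = 0.13/(0.122×0.2×3.08) = 1.73 K/W
R_cav   = 0.13/(0.0529×0.8×3.08) = 0.9973 K/W
1/R_core = 1/R_stud + 1/R_cav → R_core = 0.6326 K/W
R_outer = 0.025/(0.175×3.08) = 0.04638 K/W
R_total = 0.6828 K/W
Q = ΔT/R_total = 19/0.6828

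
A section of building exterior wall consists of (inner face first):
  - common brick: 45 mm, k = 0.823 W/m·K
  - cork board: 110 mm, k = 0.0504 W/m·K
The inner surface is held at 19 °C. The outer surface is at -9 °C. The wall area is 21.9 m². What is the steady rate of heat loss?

Using the resistance-network approach (series):
R_common brick = L/(kA) = 0.045/(0.823×21.9) = 0.002497 K/W
R_cork board = L/(kA) = 0.11/(0.0504×21.9) = 0.09966 K/W
R_total = 0.1022 K/W
Q = ΔT / R_total = 28 / 0.1022

Q ≈ 274 W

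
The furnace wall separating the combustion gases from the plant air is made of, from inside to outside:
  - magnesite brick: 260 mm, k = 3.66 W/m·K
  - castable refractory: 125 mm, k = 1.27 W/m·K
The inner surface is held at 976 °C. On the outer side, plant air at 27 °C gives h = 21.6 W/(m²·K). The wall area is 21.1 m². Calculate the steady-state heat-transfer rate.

Thermal resistances in series:
R_magnesite brick = L/(kA) = 0.26/(3.66×21.1) = 0.003367 K/W
R_castable refractory = L/(kA) = 0.125/(1.27×21.1) = 0.004665 K/W
R_outer film = 1/(h_o·A) = 1/(21.6×21.1) = 0.002194 K/W
R_total = 0.01023 K/W
Q = ΔT / R_total = 949 / 0.01023

Q ≈ 92800 W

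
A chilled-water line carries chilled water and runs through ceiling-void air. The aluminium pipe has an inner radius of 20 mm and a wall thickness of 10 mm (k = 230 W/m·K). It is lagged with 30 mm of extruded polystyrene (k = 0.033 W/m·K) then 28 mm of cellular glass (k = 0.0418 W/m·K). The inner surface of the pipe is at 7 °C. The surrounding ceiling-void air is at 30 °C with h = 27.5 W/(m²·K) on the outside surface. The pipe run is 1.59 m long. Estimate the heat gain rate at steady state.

Q ≈ 7.51 W

Cylindrical conduction, so R = ln(r₂/r₁)/(2πkL) per layer, in series:
R_aluminium pipe wall = ln(30/20)/(2π×230×1.59) = 1.765×10^-4 K/W
R_extruded polystyrene = ln(60/30)/(2π×0.033×1.59) = 2.102 K/W
R_cellular glass = ln(88/60)/(2π×0.0418×1.59) = 0.9171 K/W
R_outer film = 1/(h_o·2πr_oL) = 1/(27.5×2π×0.088×1.59) = 0.04136 K/W
R_total = 3.061 K/W
Q = ΔT/R_total = 23/3.061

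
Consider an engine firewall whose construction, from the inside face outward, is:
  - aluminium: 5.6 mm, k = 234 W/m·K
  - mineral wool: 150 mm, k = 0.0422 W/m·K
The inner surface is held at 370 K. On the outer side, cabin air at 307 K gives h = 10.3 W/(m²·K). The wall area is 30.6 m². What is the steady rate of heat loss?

Q ≈ 528 W

Treating each layer as a thermal resistance in series:
R_aluminium = L/(kA) = 0.0056/(234×30.6) = 7.821×10^-7 K/W
R_mineral wool = L/(kA) = 0.15/(0.0422×30.6) = 0.1162 K/W
R_outer film = 1/(h_o·A) = 1/(10.3×30.6) = 0.003173 K/W
R_total = 0.1193 K/W
Q = ΔT / R_total = 63 / 0.1193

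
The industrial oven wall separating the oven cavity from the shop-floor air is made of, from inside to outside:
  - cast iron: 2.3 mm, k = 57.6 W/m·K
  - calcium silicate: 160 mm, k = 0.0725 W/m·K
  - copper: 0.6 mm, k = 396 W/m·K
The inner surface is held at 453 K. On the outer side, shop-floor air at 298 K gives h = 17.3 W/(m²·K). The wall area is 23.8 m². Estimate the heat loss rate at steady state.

Series thermal resistances:
R_cast iron = L/(kA) = 0.0023/(57.6×23.8) = 1.678×10^-6 K/W
R_calcium silicate = L/(kA) = 0.16/(0.0725×23.8) = 0.09273 K/W
R_copper = L/(kA) = 0.0006/(396×23.8) = 6.366×10^-8 K/W
R_outer film = 1/(h_o·A) = 1/(17.3×23.8) = 0.002429 K/W
R_total = 0.09516 K/W
Q = ΔT / R_total = 155 / 0.09516

Q ≈ 1630 W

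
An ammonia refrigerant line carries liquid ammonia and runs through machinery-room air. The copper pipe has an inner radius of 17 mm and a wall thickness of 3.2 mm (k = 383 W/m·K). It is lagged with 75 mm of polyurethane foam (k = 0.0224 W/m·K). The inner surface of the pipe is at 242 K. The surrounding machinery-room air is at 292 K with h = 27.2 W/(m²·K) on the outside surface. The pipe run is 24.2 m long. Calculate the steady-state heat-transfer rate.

Q ≈ 109 W

Radial resistances (cylindrical: R_cond = ln(r_o/r_i)/(2πkL), R_conv = 1/(h·2πrL)):
R_copper pipe wall = ln(20.2/17)/(2π×383×24.2) = 2.962×10^-6 K/W
R_polyurethane foam = ln(95.2/20.2)/(2π×0.0224×24.2) = 0.4552 K/W
R_outer film = 1/(h_o·2πr_oL) = 1/(27.2×2π×0.0952×24.2) = 0.00254 K/W
R_total = 0.4577 K/W
Q = ΔT/R_total = 50/0.4577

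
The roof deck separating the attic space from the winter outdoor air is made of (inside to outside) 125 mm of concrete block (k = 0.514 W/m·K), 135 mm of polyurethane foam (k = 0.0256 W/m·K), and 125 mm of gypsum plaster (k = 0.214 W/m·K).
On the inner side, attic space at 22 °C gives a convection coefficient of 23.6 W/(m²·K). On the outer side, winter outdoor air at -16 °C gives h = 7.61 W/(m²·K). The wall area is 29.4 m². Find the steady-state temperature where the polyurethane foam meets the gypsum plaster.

Series thermal resistances:
R_inner film = 1/(h_i·A) = 1/(23.6×29.4) = 0.001441 K/W
R_concrete block = L/(kA) = 0.125/(0.514×29.4) = 0.008272 K/W
R_polyurethane foam = L/(kA) = 0.135/(0.0256×29.4) = 0.1794 K/W
R_gypsum plaster = L/(kA) = 0.125/(0.214×29.4) = 0.01987 K/W
R_outer film = 1/(h_o·A) = 1/(7.61×29.4) = 0.00447 K/W
R_total = 0.2134 K/W;  Q = ΔT/R_total = 38/0.2134 = 178.1 W
T_interface = T_inner − Q·ΣR(inner→interface) = 22 − 178×0.1891

T ≈ -11.7 °C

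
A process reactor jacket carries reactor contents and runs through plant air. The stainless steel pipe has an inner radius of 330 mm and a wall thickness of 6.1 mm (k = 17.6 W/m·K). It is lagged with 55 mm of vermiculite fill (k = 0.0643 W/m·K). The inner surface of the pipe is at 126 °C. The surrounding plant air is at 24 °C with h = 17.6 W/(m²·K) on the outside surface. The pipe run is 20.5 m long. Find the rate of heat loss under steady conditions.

Cylindrical conduction, so R = ln(r₂/r₁)/(2πkL) per layer, in series:
R_stainless steel pipe wall = ln(336.1/330)/(2π×17.6×20.5) = 8.08×10^-6 K/W
R_vermiculite fill = ln(391.1/336.1)/(2π×0.0643×20.5) = 0.0183 K/W
R_outer film = 1/(h_o·2πr_oL) = 1/(17.6×2π×0.3911×20.5) = 0.001128 K/W
R_total = 0.01943 K/W
Q = ΔT/R_total = 102/0.01943

Q ≈ 5250 W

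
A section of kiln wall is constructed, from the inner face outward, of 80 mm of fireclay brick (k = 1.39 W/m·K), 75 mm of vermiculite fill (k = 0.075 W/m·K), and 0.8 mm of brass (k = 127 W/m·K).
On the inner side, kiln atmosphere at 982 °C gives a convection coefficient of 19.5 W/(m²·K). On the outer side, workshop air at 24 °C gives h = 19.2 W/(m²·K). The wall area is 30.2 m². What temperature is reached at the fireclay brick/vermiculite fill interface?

Series thermal resistances:
R_inner film = 1/(h_i·A) = 1/(19.5×30.2) = 0.001698 K/W
R_fireclay brick = L/(kA) = 0.08/(1.39×30.2) = 0.001906 K/W
R_vermiculite fill = L/(kA) = 0.075/(0.075×30.2) = 0.03311 K/W
R_brass = L/(kA) = 0.0008/(127×30.2) = 2.086×10^-7 K/W
R_outer film = 1/(h_o·A) = 1/(19.2×30.2) = 0.001725 K/W
R_total = 0.03844 K/W;  Q = ΔT/R_total = 958/0.03844 = 24920 W
T_interface = T_inner − Q·ΣR(inner→interface) = 982 − 24900×0.003604

T ≈ 892 °C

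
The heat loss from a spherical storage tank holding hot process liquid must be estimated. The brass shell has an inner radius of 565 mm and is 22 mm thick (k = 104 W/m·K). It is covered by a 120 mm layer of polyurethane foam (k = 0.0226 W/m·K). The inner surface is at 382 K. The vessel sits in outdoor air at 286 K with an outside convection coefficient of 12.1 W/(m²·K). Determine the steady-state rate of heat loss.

For a spherical shell R = (1/r₁ − 1/r₂)/(4πk); film R = 1/(h·4πr²). In series:
R_brass shell = (1/0.565 − 1/0.587)/(4π×104) = 5.076×10^-5 K/W
R_polyurethane foam = (1/0.587 − 1/0.707)/(4π×0.0226) = 1.018 K/W
R_outer film = 1/(h·4πr_o²) = 1/(12.1×4π×0.707²) = 0.01316 K/W
R_total = 1.031 K/W
Q = ΔT/R_total = 96/1.031

Q ≈ 93.1 W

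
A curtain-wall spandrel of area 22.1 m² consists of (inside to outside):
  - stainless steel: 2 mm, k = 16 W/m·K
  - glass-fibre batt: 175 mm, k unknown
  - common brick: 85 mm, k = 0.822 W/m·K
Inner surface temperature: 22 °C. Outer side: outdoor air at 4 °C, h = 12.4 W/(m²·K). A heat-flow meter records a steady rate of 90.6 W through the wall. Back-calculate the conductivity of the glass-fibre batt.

k ≈ 0.0416 W/(m·K)

Using the resistance-network approach (series):
R_stainless steel = L/(kA) = 0.002/(16×22.1) = 5.656×10^-6 K/W
R_common brick = L/(kA) = 0.085/(0.822×22.1) = 0.004679 K/W
R_outer film = 1/(h_o·A) = 1/(12.4×22.1) = 0.003649 K/W
Sum of known resistances R_other = 0.008334 K/W
Total R = ΔT/Q = 18/90.6 = 0.1987 K/W
R_glass-fibre batt = R_total − R_other = 0.1903 K/W
k = L/(R·A) = 0.175/(0.1903×22.1)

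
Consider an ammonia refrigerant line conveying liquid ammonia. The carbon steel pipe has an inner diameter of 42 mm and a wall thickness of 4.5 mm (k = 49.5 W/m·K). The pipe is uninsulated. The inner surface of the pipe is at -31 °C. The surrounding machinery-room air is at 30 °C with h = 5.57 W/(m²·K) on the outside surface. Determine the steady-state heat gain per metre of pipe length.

Per-layer cylindrical resistances, series-summed:
R_carbon steel pipe wall = ln(25.5/21)/(2π×49.5×1) = 6.243×10^-4 K/W
R_outer film = 1/(h_o·2πr_oL) = 1/(5.57×2π×0.0255×1) = 1.121 K/W
R_total = 1.121 K/W
Q = ΔT/R_total = 61/1.121

q′ ≈ 54.4 W/m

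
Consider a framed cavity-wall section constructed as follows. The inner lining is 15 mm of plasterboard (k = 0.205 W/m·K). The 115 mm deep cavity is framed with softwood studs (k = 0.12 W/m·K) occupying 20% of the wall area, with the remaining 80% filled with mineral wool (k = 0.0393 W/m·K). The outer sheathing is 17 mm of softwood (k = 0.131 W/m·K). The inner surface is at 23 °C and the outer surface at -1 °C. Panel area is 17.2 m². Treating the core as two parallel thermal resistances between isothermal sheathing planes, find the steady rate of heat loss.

Q ≈ 181 W

Sheathing layers in series; stud and cavity paths in parallel between them.
R_inner = 0.015/(0.205×17.2) = 0.004254 K/W
R_stud  = 0.115/(0.12×0.2×17.2) = 0.2786 K/W
R_cav   = 0.115/(0.0393×0.8×17.2) = 0.2127 K/W
1/R_core = 1/R_stud + 1/R_cav → R_core = 0.1206 K/W
R_outer = 0.017/(0.131×17.2) = 0.007545 K/W
R_total = 0.1324 K/W
Q = ΔT/R_total = 24/0.1324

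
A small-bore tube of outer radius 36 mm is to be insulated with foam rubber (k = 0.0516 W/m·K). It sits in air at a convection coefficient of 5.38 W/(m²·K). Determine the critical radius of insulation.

r_cr ≈ 9.59 mm

For a cylinder r_cr = k/h = 0.0516/5.38
r_cr = 9.59 mm; since the bare radius (36 mm) is above r_cr, any added insulation will reduce heat loss.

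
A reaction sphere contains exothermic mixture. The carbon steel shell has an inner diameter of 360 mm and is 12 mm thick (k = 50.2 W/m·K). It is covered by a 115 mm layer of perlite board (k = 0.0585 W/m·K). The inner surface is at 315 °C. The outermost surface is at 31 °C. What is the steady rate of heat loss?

Q ≈ 107 W

For a spherical shell R = (1/r₁ − 1/r₂)/(4πk); film R = 1/(h·4πr²). In series:
R_carbon steel shell = (1/0.18 − 1/0.192)/(4π×50.2) = 5.504×10^-4 K/W
R_perlite board = (1/0.192 − 1/0.307)/(4π×0.0585) = 2.654 K/W
R_total = 2.654 K/W
Q = ΔT/R_total = 284/2.654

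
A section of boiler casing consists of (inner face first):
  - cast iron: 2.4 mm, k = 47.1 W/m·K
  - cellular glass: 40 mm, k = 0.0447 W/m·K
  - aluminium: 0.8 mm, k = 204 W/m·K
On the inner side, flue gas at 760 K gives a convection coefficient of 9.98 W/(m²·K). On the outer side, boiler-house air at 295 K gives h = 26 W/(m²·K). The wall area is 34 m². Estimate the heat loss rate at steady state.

Thermal resistances in series:
R_inner film = 1/(h_i·A) = 1/(9.98×34) = 0.002947 K/W
R_cast iron = L/(kA) = 0.0024/(47.1×34) = 1.499×10^-6 K/W
R_cellular glass = L/(kA) = 0.04/(0.0447×34) = 0.02632 K/W
R_aluminium = L/(kA) = 0.0008/(204×34) = 1.153×10^-7 K/W
R_outer film = 1/(h_o·A) = 1/(26×34) = 0.001131 K/W
R_total = 0.0304 K/W
Q = ΔT / R_total = 465 / 0.0304

Q ≈ 15300 W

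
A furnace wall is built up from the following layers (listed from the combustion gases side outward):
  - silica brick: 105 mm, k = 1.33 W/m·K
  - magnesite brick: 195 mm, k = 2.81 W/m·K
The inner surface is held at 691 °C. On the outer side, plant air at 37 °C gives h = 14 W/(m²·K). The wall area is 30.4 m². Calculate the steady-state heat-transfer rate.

Q ≈ 90500 W

Treating each layer as a thermal resistance in series:
R_silica brick = L/(kA) = 0.105/(1.33×30.4) = 0.002597 K/W
R_magnesite brick = L/(kA) = 0.195/(2.81×30.4) = 0.002283 K/W
R_outer film = 1/(h_o·A) = 1/(14×30.4) = 0.00235 K/W
R_total = 0.007229 K/W
Q = ΔT / R_total = 654 / 0.007229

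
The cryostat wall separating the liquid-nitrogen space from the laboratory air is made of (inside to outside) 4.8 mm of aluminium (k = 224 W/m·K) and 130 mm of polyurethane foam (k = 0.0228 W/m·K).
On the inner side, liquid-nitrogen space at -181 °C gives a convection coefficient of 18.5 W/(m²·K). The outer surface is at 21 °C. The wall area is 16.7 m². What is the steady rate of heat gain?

Using the resistance-network approach (series):
R_inner film = 1/(h_i·A) = 1/(18.5×16.7) = 0.003237 K/W
R_aluminium = L/(kA) = 0.0048/(224×16.7) = 1.283×10^-6 K/W
R_polyurethane foam = L/(kA) = 0.13/(0.0228×16.7) = 0.3414 K/W
R_total = 0.3447 K/W
Q = ΔT / R_total = 202 / 0.3447

Q ≈ 586 W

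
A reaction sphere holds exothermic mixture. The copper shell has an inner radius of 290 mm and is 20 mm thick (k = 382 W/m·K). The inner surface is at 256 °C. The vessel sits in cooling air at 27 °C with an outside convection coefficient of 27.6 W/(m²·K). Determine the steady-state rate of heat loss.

Q ≈ 7620 W

Spherical conduction: R = (1/r_in − 1/r_out)/(4πk) per layer; series-sum.
R_copper shell = (1/0.29 − 1/0.31)/(4π×382) = 4.634×10^-5 K/W
R_outer film = 1/(h·4πr_o²) = 1/(27.6×4π×0.31²) = 0.03 K/W
R_total = 0.03005 K/W
Q = ΔT/R_total = 229/0.03005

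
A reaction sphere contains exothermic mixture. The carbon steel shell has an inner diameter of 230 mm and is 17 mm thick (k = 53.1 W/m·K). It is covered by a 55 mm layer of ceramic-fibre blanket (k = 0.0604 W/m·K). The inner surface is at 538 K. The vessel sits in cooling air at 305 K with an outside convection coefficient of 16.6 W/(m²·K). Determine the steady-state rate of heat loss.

Spherical conduction: R = (1/r_in − 1/r_out)/(4πk) per layer; series-sum.
R_carbon steel shell = (1/0.115 − 1/0.132)/(4π×53.1) = 0.001678 K/W
R_ceramic-fibre blanket = (1/0.132 − 1/0.187)/(4π×0.0604) = 2.936 K/W
R_outer film = 1/(h·4πr_o²) = 1/(16.6×4π×0.187²) = 0.1371 K/W
R_total = 3.074 K/W
Q = ΔT/R_total = 233/3.074

Q ≈ 75.8 W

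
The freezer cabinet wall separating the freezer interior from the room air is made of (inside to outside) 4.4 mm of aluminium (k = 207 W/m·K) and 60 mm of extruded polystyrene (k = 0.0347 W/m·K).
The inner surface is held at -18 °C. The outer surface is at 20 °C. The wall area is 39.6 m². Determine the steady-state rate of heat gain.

Q ≈ 870 W

Using the resistance-network approach (series):
R_aluminium = L/(kA) = 0.0044/(207×39.6) = 5.368×10^-7 K/W
R_extruded polystyrene = L/(kA) = 0.06/(0.0347×39.6) = 0.04366 K/W
R_total = 0.04366 K/W
Q = ΔT / R_total = 38 / 0.04366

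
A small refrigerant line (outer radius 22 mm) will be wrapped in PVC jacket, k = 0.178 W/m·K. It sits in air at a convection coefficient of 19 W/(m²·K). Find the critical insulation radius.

For a cylinder r_cr = k/h = 0.178/19
r_cr = 9.37 mm; since the bare radius (22 mm) is above r_cr, any added insulation will reduce heat loss.

r_cr ≈ 9.37 mm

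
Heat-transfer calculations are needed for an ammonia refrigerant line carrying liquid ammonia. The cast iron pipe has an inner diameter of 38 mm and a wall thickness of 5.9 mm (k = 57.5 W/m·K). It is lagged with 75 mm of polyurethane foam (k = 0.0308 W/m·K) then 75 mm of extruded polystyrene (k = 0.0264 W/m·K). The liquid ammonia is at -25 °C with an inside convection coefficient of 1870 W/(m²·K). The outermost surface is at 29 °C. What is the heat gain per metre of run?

Treating each annulus and film as a series resistance:
R_inner film = 1/(h_i·2πr₁L) = 1/(1870×2π×0.019×1) = 0.004479 K/W
R_cast iron pipe wall = ln(24.9/19)/(2π×57.5×1) = 7.485×10^-4 K/W
R_polyurethane foam = ln(99.9/24.9)/(2π×0.0308×1) = 7.179 K/W
R_extruded polystyrene = ln(174.9/99.9)/(2π×0.0264×1) = 3.376 K/W
R_total = 10.56 K/W
Q = ΔT/R_total = 54/10.56

q′ ≈ 5.11 W/m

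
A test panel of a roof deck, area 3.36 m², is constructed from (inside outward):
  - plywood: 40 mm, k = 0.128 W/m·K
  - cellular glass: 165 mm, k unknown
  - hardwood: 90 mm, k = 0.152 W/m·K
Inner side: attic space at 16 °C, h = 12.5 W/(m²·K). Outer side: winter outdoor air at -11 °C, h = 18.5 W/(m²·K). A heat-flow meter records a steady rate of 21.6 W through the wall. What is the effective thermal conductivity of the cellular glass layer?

Model the wall as resistances in series:
R_inner film = 1/(h_i·A) = 1/(12.5×3.36) = 0.02381 K/W
R_plywood = L/(kA) = 0.04/(0.128×3.36) = 0.09301 K/W
R_hardwood = L/(kA) = 0.09/(0.152×3.36) = 0.1762 K/W
R_outer film = 1/(h_o·A) = 1/(18.5×3.36) = 0.01609 K/W
Sum of known resistances R_other = 0.3091 K/W
Total R = ΔT/Q = 27/21.6 = 1.25 K/W
R_cellular glass = R_total − R_other = 0.9409 K/W
k = L/(R·A) = 0.165/(0.9409×3.36)

k ≈ 0.0522 W/(m·K)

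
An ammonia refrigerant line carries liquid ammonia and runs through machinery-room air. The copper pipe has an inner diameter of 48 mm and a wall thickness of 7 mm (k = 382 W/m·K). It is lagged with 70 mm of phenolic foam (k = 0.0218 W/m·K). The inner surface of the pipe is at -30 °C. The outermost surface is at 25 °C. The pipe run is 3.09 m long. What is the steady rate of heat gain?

Cylindrical conduction, so R = ln(r₂/r₁)/(2πkL) per layer, in series:
R_copper pipe wall = ln(31/24)/(2π×382×3.09) = 3.451×10^-5 K/W
R_phenolic foam = ln(101/31)/(2π×0.0218×3.09) = 2.791 K/W
R_total = 2.791 K/W
Q = ΔT/R_total = 55/2.791

Q ≈ 19.7 W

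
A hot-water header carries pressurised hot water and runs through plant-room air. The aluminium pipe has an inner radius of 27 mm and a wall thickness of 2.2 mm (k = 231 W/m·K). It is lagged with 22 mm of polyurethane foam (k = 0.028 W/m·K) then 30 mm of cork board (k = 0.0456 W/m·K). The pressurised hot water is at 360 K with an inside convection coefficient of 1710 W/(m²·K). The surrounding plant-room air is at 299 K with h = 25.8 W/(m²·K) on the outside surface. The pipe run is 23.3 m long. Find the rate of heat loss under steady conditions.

Treating each annulus and film as a series resistance:
R_inner film = 1/(h_i·2πr₁L) = 1/(1710×2π×0.027×23.3) = 1.479×10^-4 K/W
R_aluminium pipe wall = ln(29.2/27)/(2π×231×23.3) = 2.316×10^-6 K/W
R_polyurethane foam = ln(51.2/29.2)/(2π×0.028×23.3) = 0.137 K/W
R_cork board = ln(81.2/51.2)/(2π×0.0456×23.3) = 0.06908 K/W
R_outer film = 1/(h_o·2πr_oL) = 1/(25.8×2π×0.0812×23.3) = 0.003261 K/W
R_total = 0.2095 K/W
Q = ΔT/R_total = 61/0.2095

Q ≈ 291 W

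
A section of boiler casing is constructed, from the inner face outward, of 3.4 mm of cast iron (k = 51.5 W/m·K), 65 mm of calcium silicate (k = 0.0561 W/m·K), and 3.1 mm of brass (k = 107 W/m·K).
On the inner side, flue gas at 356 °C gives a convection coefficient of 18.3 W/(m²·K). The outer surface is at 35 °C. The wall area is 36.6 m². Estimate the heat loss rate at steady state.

Using the resistance-network approach (series):
R_inner film = 1/(h_i·A) = 1/(18.3×36.6) = 0.001493 K/W
R_cast iron = L/(kA) = 0.0034/(51.5×36.6) = 1.804×10^-6 K/W
R_calcium silicate = L/(kA) = 0.065/(0.0561×36.6) = 0.03166 K/W
R_brass = L/(kA) = 0.0031/(107×36.6) = 7.916×10^-7 K/W
R_total = 0.03315 K/W
Q = ΔT / R_total = 321 / 0.03315

Q ≈ 9680 W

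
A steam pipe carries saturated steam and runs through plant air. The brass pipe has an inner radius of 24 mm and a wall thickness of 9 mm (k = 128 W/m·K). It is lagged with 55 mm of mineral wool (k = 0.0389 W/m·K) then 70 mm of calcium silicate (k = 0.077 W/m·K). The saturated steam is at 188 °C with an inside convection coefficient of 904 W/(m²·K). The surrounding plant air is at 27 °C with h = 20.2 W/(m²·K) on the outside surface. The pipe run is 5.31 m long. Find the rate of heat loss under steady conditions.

Cylindrical conduction, so R = ln(r₂/r₁)/(2πkL) per layer, in series:
R_inner film = 1/(h_i·2πr₁L) = 1/(904×2π×0.024×5.31) = 0.001381 K/W
R_brass pipe wall = ln(33/24)/(2π×128×5.31) = 7.457×10^-5 K/W
R_mineral wool = ln(88/33)/(2π×0.0389×5.31) = 0.7557 K/W
R_calcium silicate = ln(158/88)/(2π×0.077×5.31) = 0.2278 K/W
R_outer film = 1/(h_o·2πr_oL) = 1/(20.2×2π×0.158×5.31) = 0.009391 K/W
R_total = 0.9944 K/W
Q = ΔT/R_total = 161/0.9944

Q ≈ 162 W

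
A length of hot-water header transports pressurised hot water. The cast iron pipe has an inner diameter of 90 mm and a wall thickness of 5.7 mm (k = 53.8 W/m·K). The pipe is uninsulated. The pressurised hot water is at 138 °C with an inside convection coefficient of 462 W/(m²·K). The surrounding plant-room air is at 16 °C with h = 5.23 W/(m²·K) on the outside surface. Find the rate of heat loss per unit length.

For a radial system each layer contributes R = ln(r_out/r_in)/(2πkL); films add R = 1/(hA).
R_inner film = 1/(h_i·2πr₁L) = 1/(462×2π×0.045×1) = 0.007655 K/W
R_cast iron pipe wall = ln(50.7/45)/(2π×53.8×1) = 3.528×10^-4 K/W
R_outer film = 1/(h_o·2πr_oL) = 1/(5.23×2π×0.0507×1) = 0.6002 K/W
R_total = 0.6082 K/W
Q = ΔT/R_total = 122/0.6082

q′ ≈ 201 W/m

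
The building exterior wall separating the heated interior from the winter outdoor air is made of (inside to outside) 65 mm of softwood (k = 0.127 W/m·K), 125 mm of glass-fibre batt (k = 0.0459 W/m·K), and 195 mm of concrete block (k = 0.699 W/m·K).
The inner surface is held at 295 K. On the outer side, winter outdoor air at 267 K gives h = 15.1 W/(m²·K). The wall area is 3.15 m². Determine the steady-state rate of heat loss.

Treating each layer as a thermal resistance in series:
R_softwood = L/(kA) = 0.065/(0.127×3.15) = 0.1625 K/W
R_glass-fibre batt = L/(kA) = 0.125/(0.0459×3.15) = 0.8645 K/W
R_concrete block = L/(kA) = 0.195/(0.699×3.15) = 0.08856 K/W
R_outer film = 1/(h_o·A) = 1/(15.1×3.15) = 0.02102 K/W
R_total = 1.137 K/W
Q = ΔT / R_total = 28 / 1.137

Q ≈ 24.6 W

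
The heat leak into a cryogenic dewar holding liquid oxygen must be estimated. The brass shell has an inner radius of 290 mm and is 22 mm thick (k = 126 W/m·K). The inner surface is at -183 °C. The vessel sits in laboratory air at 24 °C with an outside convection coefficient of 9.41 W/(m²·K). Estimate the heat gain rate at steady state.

Q ≈ 2380 W

Radial (spherical) resistances in series:
R_brass shell = (1/0.29 − 1/0.312)/(4π×126) = 1.536×10^-4 K/W
R_outer film = 1/(h·4πr_o²) = 1/(9.41×4π×0.312²) = 0.08687 K/W
R_total = 0.08703 K/W
Q = ΔT/R_total = 207/0.08703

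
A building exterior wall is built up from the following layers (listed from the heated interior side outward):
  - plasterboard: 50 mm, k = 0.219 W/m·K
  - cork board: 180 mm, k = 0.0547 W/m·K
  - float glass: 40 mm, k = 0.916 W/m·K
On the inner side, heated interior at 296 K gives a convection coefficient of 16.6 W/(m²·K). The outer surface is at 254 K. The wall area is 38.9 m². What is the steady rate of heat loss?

Q ≈ 451 W

Using the resistance-network approach (series):
R_inner film = 1/(h_i·A) = 1/(16.6×38.9) = 0.001549 K/W
R_plasterboard = L/(kA) = 0.05/(0.219×38.9) = 0.005869 K/W
R_cork board = L/(kA) = 0.18/(0.0547×38.9) = 0.08459 K/W
R_float glass = L/(kA) = 0.04/(0.916×38.9) = 0.001123 K/W
R_total = 0.09313 K/W
Q = ΔT / R_total = 42 / 0.09313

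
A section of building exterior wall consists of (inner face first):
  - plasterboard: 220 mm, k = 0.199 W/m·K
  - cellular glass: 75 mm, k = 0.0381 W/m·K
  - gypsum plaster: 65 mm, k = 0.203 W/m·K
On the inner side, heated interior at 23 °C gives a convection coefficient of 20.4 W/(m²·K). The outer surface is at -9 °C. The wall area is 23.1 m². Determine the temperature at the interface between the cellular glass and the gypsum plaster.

T ≈ -6.02 °C

Treating each layer as a thermal resistance in series:
R_inner film = 1/(h_i·A) = 1/(20.4×23.1) = 0.002122 K/W
R_plasterboard = L/(kA) = 0.22/(0.199×23.1) = 0.04786 K/W
R_cellular glass = L/(kA) = 0.075/(0.0381×23.1) = 0.08522 K/W
R_gypsum plaster = L/(kA) = 0.065/(0.203×23.1) = 0.01386 K/W
R_total = 0.1491 K/W;  Q = ΔT/R_total = 32/0.1491 = 214.7 W
T_interface = T_inner − Q·ΣR(inner→interface) = 23 − 215×0.1352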